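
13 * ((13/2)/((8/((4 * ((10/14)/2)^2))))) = 4225/784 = 5.39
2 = 2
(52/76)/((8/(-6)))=-0.51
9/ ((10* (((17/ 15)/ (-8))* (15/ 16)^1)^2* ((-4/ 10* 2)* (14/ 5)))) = -46080/ 2023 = -22.78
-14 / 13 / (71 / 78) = -84 / 71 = -1.18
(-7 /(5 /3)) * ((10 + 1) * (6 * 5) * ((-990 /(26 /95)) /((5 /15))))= 195529950 /13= 15040765.38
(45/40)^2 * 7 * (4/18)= 63/32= 1.97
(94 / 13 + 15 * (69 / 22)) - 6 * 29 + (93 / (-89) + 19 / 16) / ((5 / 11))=-121578641 / 1018160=-119.41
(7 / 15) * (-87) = -203 / 5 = -40.60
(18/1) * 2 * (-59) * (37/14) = -39294/7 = -5613.43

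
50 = 50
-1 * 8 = -8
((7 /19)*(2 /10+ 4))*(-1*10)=-294 /19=-15.47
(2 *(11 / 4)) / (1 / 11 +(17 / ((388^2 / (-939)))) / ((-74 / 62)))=336992744 / 11013511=30.60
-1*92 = -92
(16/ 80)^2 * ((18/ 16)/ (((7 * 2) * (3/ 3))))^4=6561/ 3933798400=0.00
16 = 16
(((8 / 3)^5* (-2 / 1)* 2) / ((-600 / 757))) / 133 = 12402688 / 2423925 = 5.12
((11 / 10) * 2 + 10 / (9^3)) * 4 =32276 / 3645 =8.85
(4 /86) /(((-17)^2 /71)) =142 /12427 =0.01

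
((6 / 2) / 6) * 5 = 2.50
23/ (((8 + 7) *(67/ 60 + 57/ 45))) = 92/ 143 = 0.64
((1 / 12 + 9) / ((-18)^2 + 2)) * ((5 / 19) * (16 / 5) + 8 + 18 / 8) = 30629 / 99104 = 0.31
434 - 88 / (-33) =1310 / 3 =436.67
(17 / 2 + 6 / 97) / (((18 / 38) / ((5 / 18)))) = 157795 / 31428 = 5.02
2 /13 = 0.15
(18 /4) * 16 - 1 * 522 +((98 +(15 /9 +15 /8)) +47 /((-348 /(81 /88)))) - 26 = -374.58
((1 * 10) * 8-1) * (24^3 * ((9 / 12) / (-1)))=-819072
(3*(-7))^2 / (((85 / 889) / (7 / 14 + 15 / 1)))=12153519 / 170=71491.29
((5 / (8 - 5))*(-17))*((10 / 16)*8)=-425 / 3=-141.67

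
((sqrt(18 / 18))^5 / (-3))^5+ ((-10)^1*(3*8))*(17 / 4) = -247861 / 243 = -1020.00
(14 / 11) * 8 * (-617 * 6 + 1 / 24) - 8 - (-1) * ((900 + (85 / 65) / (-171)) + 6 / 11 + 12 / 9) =-899840947 / 24453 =-36798.80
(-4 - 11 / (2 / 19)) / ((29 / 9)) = -1953 / 58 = -33.67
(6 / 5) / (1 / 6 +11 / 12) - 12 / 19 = 588 / 1235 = 0.48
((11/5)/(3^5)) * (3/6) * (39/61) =143/49410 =0.00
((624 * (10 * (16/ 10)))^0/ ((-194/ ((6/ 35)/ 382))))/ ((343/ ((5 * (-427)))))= 183/ 12709522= 0.00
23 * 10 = 230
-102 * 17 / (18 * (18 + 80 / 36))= -867 / 182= -4.76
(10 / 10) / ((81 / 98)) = 98 / 81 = 1.21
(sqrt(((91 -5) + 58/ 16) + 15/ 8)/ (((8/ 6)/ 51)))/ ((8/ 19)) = 2907 * sqrt(366)/ 64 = 868.97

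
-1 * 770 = -770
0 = 0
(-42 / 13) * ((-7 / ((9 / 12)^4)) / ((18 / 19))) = 238336 / 3159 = 75.45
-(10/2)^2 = -25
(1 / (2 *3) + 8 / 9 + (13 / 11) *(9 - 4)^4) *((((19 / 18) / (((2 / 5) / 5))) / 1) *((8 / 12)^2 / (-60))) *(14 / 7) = -13913605 / 96228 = -144.59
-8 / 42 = -4 / 21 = -0.19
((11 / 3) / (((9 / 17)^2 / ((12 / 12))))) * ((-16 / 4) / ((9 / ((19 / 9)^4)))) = -1657161836 / 14348907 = -115.49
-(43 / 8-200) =1557 / 8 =194.62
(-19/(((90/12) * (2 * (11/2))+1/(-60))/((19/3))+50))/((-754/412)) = 1487320/9028773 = 0.16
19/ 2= 9.50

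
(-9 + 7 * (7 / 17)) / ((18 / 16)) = -832 / 153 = -5.44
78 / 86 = 39 / 43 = 0.91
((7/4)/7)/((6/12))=1/2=0.50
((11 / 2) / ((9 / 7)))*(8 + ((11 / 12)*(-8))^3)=-401632 / 243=-1652.81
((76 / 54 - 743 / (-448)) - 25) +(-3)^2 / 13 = -3340231 / 157248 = -21.24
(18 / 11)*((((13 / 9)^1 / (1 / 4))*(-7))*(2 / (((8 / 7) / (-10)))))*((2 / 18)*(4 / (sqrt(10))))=5096*sqrt(10) / 99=162.78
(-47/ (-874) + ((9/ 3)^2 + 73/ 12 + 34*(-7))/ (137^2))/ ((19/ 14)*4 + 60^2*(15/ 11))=317538991/ 37245653905848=0.00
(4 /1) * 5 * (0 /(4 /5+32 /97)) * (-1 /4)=0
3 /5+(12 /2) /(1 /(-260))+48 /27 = -70093 /45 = -1557.62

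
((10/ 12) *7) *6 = 35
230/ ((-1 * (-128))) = 1.80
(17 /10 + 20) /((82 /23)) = 4991 /820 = 6.09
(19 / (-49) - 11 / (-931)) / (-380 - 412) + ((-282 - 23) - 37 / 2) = -17038073 / 52668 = -323.50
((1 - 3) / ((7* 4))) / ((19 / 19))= -1 / 14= -0.07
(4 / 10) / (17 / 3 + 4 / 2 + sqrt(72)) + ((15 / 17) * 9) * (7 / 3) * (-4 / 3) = -14838 / 595 + 108 * sqrt(2) / 595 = -24.68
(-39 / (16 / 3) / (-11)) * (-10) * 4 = -585 / 22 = -26.59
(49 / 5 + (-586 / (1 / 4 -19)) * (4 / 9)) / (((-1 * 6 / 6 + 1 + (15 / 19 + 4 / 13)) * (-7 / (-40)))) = 31598216 / 256095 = 123.38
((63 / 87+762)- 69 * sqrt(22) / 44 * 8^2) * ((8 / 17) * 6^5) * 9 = 9615866.03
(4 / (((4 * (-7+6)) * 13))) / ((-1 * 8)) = 1 / 104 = 0.01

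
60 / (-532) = -15 / 133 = -0.11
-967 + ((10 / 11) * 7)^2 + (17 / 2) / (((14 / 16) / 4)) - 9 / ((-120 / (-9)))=-30096349 / 33880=-888.32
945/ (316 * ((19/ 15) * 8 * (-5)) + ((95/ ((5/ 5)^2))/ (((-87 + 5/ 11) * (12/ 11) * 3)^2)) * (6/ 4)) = -739979089920/ 12537097602769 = -0.06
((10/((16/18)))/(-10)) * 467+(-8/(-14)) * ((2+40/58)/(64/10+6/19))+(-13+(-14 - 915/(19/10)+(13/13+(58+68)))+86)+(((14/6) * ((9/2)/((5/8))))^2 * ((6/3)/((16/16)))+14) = -59610848557/246076600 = -242.25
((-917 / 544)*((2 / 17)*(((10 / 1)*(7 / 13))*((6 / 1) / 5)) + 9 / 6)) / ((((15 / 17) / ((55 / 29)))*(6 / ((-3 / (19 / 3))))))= 10076913 / 15586688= 0.65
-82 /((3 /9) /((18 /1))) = -4428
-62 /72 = -31 /36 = -0.86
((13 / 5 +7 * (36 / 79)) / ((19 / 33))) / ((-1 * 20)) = -75471 / 150100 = -0.50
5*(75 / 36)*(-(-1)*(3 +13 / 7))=2125 / 42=50.60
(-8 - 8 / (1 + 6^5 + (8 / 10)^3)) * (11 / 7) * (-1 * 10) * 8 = 977870080 / 972189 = 1005.84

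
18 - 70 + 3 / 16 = -829 / 16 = -51.81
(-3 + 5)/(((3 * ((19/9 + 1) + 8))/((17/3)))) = 17/50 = 0.34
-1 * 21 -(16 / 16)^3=-22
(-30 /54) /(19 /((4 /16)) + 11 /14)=-14 /1935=-0.01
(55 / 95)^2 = 0.34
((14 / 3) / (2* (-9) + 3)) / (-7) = 2 / 45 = 0.04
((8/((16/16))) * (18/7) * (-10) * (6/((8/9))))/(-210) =324/49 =6.61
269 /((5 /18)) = 968.40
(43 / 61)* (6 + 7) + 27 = 2206 / 61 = 36.16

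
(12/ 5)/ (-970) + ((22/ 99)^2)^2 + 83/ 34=1320546031/ 540954450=2.44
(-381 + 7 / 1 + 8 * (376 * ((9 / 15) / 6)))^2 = 133956 / 25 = 5358.24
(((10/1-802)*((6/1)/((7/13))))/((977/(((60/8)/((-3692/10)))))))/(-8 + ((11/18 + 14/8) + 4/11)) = -35283600/1014353641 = -0.03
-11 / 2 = -5.50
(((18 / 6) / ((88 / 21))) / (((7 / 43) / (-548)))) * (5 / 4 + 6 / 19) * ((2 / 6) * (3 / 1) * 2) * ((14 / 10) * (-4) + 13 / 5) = 18927783 / 836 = 22640.89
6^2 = 36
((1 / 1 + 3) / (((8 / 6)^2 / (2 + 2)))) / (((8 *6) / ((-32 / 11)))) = -6 / 11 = -0.55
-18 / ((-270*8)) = 1 / 120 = 0.01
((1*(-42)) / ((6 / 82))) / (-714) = 41 / 51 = 0.80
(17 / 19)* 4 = 68 / 19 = 3.58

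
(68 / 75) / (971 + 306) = 0.00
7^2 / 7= 7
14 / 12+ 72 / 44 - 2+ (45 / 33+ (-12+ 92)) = 493 / 6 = 82.17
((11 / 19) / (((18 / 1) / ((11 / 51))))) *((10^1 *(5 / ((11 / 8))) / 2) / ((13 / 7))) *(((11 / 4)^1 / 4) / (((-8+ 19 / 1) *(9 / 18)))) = 1925 / 226746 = 0.01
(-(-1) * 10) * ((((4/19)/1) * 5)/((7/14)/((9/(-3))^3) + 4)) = 2160/817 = 2.64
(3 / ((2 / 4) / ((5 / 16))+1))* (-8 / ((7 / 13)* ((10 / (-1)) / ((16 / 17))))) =192 / 119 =1.61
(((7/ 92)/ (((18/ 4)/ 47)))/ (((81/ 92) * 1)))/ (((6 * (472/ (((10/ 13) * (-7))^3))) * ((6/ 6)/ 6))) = -28211750/ 94495167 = -0.30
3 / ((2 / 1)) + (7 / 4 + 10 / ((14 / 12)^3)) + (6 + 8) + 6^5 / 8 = 1365891 / 1372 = 995.55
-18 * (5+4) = -162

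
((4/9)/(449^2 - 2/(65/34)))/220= 13/1297295703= 0.00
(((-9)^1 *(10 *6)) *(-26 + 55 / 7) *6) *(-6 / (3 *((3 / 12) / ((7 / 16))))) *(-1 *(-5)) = -1028700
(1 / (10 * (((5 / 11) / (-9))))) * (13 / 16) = -1287 / 800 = -1.61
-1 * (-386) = 386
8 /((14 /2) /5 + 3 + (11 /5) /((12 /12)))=40 /33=1.21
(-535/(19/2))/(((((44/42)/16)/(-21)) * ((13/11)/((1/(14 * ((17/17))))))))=269640/247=1091.66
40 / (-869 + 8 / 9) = -360 / 7813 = -0.05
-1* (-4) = 4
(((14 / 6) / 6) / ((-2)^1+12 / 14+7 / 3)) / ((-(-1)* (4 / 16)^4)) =6272 / 75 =83.63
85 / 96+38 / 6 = 231 / 32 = 7.22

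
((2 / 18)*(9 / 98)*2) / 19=0.00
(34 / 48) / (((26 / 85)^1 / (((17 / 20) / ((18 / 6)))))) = 4913 / 7488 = 0.66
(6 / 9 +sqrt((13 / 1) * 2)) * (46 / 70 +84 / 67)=8962 / 7035 +4481 * sqrt(26) / 2345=11.02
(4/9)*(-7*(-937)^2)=-24583132/9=-2731459.11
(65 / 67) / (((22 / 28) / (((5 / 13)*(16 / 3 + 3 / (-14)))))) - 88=-85.57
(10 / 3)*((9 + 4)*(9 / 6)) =65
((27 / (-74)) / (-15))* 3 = 27 / 370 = 0.07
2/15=0.13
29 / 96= 0.30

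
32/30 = 1.07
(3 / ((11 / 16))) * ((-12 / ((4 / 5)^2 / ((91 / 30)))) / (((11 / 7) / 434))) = -8293740 / 121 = -68543.31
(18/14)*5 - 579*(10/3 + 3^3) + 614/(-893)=-109750426/6251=-17557.26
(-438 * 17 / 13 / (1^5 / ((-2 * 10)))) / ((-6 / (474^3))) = -2643241243680 / 13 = -203326249513.85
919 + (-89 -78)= 752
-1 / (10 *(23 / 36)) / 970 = -9 / 55775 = -0.00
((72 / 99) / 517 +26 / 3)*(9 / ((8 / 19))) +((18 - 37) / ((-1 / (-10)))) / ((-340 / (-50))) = 60845467 / 386716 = 157.34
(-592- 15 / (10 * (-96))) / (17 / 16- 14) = 45.76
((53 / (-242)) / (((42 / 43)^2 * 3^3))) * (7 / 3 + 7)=-97997 / 1234926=-0.08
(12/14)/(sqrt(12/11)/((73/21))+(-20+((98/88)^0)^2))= -6682566/148093169 - 2628 * sqrt(33)/21156167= -0.05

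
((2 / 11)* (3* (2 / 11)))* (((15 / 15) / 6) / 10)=1 / 605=0.00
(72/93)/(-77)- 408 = -973920/2387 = -408.01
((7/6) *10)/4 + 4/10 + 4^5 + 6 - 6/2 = 61819/60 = 1030.32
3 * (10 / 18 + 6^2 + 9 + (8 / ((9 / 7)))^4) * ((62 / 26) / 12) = 920.75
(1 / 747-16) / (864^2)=-11951 / 557632512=-0.00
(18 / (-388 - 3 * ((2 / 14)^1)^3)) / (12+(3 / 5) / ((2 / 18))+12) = -210 / 133087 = -0.00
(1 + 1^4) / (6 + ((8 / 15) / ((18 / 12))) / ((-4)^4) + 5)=0.18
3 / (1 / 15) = 45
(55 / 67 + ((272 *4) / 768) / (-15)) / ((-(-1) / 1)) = 8761 / 12060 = 0.73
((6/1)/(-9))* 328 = -218.67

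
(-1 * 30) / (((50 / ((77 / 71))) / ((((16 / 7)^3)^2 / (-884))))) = 138412032 / 1318593185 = 0.10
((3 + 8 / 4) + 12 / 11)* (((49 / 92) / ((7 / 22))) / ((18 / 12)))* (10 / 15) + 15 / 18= 2221 / 414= 5.36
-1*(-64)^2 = -4096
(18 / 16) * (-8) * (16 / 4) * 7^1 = -252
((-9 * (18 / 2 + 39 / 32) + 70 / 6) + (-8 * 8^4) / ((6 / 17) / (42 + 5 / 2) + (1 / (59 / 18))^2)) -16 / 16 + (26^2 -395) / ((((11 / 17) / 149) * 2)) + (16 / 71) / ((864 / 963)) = -242754531920435 / 830959008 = -292137.79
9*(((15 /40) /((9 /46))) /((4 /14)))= 483 /8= 60.38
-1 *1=-1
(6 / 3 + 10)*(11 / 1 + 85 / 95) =2712 / 19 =142.74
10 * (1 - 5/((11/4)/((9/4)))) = -340/11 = -30.91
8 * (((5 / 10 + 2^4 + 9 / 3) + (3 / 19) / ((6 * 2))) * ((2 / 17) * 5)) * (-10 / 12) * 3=-74150 / 323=-229.57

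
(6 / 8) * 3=9 / 4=2.25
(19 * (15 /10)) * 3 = 171 /2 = 85.50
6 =6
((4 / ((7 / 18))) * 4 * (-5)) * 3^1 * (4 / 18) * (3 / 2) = -1440 / 7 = -205.71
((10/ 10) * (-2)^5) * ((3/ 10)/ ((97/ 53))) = -2544/ 485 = -5.25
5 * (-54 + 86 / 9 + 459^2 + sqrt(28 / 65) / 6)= sqrt(455) / 39 + 9478645 / 9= 1053183.32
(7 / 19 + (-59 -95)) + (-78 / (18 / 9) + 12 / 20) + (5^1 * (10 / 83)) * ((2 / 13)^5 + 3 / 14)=-3932755926994 / 20493517135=-191.90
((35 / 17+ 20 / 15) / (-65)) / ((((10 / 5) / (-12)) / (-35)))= -2422 / 221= -10.96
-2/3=-0.67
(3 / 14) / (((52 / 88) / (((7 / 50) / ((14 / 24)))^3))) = 7128 / 1421875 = 0.01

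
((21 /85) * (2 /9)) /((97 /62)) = 0.04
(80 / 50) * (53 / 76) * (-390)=-8268 / 19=-435.16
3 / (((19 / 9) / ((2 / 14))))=27 / 133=0.20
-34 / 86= -17 / 43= -0.40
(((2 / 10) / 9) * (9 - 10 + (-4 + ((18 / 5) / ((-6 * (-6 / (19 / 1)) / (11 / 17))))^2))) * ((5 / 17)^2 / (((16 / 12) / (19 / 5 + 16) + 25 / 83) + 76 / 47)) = -12978732327 / 3842752767820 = -0.00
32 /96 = 1 /3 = 0.33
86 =86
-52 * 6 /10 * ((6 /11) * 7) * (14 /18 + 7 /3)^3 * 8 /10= -63924224 /22275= -2869.77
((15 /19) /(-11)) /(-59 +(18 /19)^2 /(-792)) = 570 /468587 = 0.00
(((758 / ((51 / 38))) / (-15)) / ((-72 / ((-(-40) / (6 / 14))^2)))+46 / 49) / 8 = 1383453119 / 2429028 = 569.55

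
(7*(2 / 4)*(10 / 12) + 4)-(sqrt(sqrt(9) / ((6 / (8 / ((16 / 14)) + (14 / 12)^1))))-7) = 167 / 12-7*sqrt(3) / 6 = 11.90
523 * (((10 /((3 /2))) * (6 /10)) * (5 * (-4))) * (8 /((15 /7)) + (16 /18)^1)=-193393.78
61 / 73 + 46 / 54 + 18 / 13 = 78716 / 25623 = 3.07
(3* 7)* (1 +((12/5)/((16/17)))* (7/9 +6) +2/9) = 23317/60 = 388.62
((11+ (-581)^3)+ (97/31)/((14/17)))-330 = -85117493191/434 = -196123256.20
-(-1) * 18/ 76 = 9/ 38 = 0.24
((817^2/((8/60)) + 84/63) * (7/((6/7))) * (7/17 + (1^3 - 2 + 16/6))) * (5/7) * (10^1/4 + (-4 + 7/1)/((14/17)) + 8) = 87557892895/102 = 858410714.66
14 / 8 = 7 / 4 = 1.75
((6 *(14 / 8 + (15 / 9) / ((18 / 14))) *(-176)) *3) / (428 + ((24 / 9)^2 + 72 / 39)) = -282282 / 12781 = -22.09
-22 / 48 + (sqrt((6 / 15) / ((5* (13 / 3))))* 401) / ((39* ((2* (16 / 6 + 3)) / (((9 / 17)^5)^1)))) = -11 / 24 + 23678649* sqrt(78) / 40792491610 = -0.45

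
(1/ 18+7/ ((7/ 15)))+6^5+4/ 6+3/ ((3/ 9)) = 140413/ 18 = 7800.72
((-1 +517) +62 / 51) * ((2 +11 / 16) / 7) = 567127 / 2856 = 198.57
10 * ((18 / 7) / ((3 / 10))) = 600 / 7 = 85.71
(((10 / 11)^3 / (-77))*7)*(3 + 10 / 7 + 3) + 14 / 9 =966818 / 922383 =1.05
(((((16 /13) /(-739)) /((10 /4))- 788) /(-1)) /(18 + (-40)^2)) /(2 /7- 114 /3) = -22080107 /1709853860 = -0.01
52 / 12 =13 / 3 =4.33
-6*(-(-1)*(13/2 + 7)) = -81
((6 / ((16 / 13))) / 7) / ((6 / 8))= 13 / 14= 0.93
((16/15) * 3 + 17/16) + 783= 62981/80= 787.26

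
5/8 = 0.62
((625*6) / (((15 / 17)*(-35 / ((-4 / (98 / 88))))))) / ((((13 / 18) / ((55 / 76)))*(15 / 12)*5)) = 5924160 / 84721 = 69.93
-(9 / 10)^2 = -81 / 100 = -0.81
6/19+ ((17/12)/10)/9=6803/20520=0.33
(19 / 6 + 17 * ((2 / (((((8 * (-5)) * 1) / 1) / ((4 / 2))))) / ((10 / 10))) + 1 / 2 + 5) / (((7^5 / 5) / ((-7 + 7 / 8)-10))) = -8987 / 268912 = -0.03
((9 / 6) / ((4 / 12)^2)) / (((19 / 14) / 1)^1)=189 / 19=9.95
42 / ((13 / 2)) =84 / 13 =6.46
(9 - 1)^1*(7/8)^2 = 6.12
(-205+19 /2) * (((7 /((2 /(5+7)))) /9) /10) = -2737 /30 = -91.23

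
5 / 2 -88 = -171 / 2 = -85.50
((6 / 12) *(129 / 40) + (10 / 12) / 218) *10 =16.16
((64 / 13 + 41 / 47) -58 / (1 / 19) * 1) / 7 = -156.60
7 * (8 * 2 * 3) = 336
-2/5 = -0.40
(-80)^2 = 6400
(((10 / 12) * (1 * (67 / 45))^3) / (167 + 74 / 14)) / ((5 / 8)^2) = 502768 / 12301875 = 0.04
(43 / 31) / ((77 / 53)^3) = 0.45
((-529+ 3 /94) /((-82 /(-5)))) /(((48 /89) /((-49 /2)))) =1084210015 /739968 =1465.21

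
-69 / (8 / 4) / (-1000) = 69 / 2000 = 0.03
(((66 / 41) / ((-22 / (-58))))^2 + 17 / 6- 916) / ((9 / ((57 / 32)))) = -171542317 / 968256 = -177.17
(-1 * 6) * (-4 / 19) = 24 / 19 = 1.26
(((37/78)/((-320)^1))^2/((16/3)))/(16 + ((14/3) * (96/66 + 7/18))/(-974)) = 66003597/2561723324825600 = 0.00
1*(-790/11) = -790/11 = -71.82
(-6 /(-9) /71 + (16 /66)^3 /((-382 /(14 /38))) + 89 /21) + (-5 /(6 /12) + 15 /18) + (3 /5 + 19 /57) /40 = -31733235810461 /6481644038100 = -4.90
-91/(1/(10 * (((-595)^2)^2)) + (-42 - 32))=114053667568750/92746938462499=1.23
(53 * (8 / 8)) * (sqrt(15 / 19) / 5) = 53 * sqrt(285) / 95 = 9.42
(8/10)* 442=1768/5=353.60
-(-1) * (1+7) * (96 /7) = 768 /7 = 109.71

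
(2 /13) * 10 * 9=180 /13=13.85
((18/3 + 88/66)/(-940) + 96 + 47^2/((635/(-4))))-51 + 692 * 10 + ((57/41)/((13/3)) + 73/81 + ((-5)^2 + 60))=18135094745641/2576996370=7037.30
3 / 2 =1.50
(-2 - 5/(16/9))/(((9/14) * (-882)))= 11/1296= 0.01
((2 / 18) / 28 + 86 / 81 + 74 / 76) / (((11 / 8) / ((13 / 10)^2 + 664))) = 5850150289 / 5925150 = 987.34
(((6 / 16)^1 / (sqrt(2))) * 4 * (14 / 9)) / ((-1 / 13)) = -91 * sqrt(2) / 6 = -21.45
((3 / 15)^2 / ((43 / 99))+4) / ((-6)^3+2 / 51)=-0.02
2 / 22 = 1 / 11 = 0.09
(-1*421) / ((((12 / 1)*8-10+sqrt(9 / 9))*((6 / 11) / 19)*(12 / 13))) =-1143857 / 6264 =-182.61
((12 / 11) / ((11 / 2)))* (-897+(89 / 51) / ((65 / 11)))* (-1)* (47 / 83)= 1117688576 / 11097515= 100.72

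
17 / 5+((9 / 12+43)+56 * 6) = 7663 / 20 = 383.15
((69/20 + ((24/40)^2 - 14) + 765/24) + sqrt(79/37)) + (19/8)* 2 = sqrt(2923)/37 + 5287/200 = 27.90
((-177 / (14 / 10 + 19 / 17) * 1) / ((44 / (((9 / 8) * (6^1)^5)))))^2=1082634718662225 / 5541316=195375018.98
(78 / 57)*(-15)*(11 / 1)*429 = -1840410 / 19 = -96863.68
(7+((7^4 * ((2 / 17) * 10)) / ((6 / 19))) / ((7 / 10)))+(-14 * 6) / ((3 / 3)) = 12701.43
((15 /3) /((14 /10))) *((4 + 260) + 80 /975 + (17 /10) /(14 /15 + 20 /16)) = 33829330 /35763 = 945.93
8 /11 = 0.73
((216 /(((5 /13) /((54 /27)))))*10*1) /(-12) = -936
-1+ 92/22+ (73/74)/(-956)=2475237/778184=3.18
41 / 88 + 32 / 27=3923 / 2376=1.65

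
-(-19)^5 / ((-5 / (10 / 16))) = -2476099 / 8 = -309512.38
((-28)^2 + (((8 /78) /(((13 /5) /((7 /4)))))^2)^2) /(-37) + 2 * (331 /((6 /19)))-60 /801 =451498342270722778 /217582302404493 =2075.07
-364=-364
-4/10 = -2/5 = -0.40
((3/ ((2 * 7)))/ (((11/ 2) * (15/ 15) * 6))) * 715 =65/ 14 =4.64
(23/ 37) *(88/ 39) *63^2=2677752/ 481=5567.05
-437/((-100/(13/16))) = 3.55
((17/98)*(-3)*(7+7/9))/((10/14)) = -5.67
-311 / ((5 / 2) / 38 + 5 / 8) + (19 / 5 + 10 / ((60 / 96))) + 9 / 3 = -44878 / 105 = -427.41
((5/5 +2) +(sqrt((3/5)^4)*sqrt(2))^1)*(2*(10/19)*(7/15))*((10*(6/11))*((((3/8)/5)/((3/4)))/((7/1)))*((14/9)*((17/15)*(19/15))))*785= 298928*sqrt(2)/12375 +298928/1485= 235.46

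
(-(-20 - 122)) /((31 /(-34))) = -155.74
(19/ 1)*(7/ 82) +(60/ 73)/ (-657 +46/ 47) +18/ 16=2027053949/ 738265352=2.75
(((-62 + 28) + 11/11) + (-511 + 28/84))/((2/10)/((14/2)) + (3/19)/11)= -11930765/942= -12665.36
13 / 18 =0.72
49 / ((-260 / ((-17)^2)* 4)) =-14161 / 1040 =-13.62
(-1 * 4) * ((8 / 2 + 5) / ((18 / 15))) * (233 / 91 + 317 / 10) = -93531 / 91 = -1027.81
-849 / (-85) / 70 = 849 / 5950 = 0.14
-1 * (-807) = 807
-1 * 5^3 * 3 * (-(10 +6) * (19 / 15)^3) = 109744 / 9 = 12193.78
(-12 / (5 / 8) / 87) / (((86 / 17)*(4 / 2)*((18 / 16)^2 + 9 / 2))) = -8704 / 2300715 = -0.00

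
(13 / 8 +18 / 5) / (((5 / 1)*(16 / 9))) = 1881 / 3200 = 0.59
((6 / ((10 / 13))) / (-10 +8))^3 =-59319 / 1000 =-59.32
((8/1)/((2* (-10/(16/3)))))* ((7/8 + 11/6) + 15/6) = -100/9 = -11.11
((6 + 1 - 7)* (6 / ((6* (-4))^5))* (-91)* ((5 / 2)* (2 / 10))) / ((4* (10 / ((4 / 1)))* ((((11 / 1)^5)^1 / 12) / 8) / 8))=0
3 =3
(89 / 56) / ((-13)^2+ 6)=0.01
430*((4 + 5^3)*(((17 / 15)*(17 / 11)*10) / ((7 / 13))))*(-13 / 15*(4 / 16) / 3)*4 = -361228036 / 693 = -521252.58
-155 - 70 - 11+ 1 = -235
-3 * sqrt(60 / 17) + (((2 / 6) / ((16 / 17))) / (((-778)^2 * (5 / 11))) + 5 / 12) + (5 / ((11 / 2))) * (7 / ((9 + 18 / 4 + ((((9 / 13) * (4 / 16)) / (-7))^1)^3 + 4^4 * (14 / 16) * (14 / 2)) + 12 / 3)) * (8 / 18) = 153391115502274374893 / 366568184614558386240 - 6 * sqrt(255) / 17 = -5.22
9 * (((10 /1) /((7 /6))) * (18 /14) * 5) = 24300 /49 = 495.92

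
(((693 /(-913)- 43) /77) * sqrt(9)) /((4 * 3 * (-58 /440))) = 18160 /16849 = 1.08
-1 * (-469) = 469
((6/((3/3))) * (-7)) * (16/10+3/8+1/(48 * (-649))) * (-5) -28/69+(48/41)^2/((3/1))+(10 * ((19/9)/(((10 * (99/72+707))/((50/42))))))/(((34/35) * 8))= 414.79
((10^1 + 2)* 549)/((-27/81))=-19764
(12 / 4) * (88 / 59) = 264 / 59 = 4.47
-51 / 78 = -17 / 26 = -0.65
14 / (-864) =-0.02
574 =574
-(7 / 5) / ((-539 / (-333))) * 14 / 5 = -666 / 275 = -2.42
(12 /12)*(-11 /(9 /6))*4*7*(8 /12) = -1232 /9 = -136.89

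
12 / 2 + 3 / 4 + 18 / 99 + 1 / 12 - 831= -54383 / 66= -823.98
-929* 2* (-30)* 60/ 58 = 1672200/ 29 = 57662.07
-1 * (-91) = 91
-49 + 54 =5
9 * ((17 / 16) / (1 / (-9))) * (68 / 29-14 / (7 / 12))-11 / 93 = 20104301 / 10788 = 1863.58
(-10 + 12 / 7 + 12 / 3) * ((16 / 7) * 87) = -41760 / 49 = -852.24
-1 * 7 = -7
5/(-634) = -5/634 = -0.01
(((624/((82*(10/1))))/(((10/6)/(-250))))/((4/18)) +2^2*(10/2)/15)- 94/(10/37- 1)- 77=-509785/1107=-460.51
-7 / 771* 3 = -0.03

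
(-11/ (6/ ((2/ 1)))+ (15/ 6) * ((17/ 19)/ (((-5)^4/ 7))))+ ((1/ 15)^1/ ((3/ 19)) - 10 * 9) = -3985129/ 42750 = -93.22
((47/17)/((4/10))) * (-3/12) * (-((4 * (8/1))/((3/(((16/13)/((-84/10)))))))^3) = -61603840000/9339005403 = -6.60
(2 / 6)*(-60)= -20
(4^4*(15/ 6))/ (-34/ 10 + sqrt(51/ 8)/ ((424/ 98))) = -1150566400/ 5932309-332416000*sqrt(102)/ 100849253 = -227.24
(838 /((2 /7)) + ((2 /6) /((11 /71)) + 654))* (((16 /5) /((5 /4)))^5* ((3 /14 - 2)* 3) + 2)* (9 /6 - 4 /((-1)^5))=-95058231994906 /8203125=-11588051.14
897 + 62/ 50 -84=20356/ 25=814.24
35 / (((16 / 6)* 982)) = 105 / 7856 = 0.01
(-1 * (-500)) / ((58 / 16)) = 4000 / 29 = 137.93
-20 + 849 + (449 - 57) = 1221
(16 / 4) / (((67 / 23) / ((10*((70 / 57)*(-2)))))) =-128800 / 3819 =-33.73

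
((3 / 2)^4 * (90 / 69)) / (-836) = -1215 / 153824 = -0.01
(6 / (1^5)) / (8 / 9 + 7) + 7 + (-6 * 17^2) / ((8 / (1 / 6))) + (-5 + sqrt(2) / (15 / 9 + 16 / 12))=-18951 / 568 + sqrt(2) / 3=-32.89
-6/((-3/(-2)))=-4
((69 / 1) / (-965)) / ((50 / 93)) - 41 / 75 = -98381 / 144750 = -0.68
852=852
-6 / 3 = -2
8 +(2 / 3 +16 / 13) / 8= 1285 / 156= 8.24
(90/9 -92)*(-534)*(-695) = -30432660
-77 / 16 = -4.81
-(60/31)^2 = -3.75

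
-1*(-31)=31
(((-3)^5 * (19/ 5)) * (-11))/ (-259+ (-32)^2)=5643/ 425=13.28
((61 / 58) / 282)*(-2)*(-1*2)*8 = 0.12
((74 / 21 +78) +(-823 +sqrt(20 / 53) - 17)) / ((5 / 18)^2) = -1720224 / 175 +648 * sqrt(265) / 1325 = -9821.89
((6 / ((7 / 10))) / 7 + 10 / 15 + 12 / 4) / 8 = 719 / 1176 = 0.61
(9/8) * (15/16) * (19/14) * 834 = 1069605/896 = 1193.76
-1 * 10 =-10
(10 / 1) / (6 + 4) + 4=5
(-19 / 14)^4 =3.39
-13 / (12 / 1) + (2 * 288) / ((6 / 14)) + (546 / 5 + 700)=129127 / 60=2152.12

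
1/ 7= 0.14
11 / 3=3.67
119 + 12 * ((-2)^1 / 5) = 114.20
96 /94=48 /47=1.02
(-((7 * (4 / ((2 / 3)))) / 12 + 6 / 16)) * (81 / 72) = -279 / 64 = -4.36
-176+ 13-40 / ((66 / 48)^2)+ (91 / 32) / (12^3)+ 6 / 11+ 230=310387459 / 6690816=46.39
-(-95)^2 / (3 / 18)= -54150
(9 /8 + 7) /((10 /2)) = 1.62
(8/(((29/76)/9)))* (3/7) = 16416/203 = 80.87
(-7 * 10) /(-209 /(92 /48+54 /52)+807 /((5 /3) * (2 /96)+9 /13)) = -0.07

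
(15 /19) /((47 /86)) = 1.44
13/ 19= 0.68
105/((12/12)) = 105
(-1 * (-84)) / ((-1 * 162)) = -14 / 27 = -0.52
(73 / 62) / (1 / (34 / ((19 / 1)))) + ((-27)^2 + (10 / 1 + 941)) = 990761 / 589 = 1682.11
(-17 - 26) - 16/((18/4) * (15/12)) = -2063/45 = -45.84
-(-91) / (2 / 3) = 273 / 2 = 136.50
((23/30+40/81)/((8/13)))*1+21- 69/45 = 139417/6480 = 21.51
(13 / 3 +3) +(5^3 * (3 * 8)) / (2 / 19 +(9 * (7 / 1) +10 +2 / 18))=45361 / 939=48.31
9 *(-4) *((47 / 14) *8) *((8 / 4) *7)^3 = -2653056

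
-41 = -41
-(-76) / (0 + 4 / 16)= 304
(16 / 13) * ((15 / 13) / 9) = 0.16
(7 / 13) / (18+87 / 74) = 518 / 18447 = 0.03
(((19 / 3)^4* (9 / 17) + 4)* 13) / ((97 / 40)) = 68085160 / 14841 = 4587.64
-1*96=-96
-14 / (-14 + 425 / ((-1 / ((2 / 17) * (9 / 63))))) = 49 / 74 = 0.66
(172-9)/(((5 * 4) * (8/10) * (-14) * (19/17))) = -2771/4256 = -0.65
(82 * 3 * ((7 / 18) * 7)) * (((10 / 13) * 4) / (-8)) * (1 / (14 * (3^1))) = -1435 / 234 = -6.13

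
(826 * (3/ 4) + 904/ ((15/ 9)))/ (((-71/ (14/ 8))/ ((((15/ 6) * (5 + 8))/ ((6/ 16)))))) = -352443/ 142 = -2481.99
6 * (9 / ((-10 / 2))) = -54 / 5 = -10.80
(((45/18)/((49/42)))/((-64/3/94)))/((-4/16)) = 2115/56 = 37.77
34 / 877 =0.04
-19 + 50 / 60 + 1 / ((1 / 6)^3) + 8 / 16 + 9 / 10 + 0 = 199.23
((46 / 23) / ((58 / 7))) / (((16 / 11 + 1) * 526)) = 77 / 411858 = 0.00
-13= -13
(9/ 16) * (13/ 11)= 117/ 176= 0.66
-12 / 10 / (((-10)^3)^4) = -3 / 2500000000000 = -0.00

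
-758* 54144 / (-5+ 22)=-41041152 / 17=-2414185.41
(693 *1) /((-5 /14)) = -9702 /5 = -1940.40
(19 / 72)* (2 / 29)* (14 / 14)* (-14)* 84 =-21.40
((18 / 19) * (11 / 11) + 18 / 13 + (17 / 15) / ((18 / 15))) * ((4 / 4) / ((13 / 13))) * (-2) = -6.55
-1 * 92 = -92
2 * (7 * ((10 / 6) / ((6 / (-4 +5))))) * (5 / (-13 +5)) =-175 / 72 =-2.43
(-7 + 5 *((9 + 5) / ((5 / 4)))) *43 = 2107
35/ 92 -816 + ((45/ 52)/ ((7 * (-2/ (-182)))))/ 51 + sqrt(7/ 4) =-318821/ 391 + sqrt(7)/ 2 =-814.08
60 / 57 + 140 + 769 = 17291 / 19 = 910.05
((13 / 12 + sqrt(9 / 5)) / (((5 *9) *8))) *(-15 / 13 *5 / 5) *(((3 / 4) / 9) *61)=-61 *sqrt(5) / 6240-61 / 3456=-0.04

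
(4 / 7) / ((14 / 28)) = 1.14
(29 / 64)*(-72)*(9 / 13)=-2349 / 104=-22.59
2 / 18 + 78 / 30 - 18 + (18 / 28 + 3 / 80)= -73627 / 5040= -14.61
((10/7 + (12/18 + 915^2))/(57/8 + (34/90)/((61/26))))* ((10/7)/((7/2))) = 2573970981600/54880343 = 46901.51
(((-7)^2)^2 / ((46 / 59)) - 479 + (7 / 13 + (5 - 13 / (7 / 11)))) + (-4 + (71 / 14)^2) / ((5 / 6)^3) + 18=9673998419 / 3662750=2641.18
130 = 130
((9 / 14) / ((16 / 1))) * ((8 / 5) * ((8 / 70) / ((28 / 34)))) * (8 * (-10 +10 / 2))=-612 / 1715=-0.36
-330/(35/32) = -2112/7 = -301.71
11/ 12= 0.92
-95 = -95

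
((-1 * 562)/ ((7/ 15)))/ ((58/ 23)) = -96945/ 203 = -477.56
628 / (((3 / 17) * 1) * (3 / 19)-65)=-101422 / 10493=-9.67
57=57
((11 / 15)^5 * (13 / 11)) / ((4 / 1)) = 190333 / 3037500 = 0.06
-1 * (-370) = 370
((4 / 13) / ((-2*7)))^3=-8 / 753571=-0.00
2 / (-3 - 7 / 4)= -8 / 19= -0.42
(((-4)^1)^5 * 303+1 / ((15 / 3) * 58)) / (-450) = 89978879 / 130500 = 689.49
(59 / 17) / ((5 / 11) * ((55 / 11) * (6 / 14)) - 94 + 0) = -4543 / 121771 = -0.04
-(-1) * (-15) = -15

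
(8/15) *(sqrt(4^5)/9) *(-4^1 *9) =-1024/15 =-68.27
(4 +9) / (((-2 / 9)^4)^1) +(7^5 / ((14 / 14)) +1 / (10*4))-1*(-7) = 1771587 / 80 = 22144.84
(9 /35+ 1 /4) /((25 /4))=71 /875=0.08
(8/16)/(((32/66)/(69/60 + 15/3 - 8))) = -1221/640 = -1.91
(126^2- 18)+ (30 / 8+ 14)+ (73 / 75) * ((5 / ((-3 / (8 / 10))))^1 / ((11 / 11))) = 14287007 / 900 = 15874.45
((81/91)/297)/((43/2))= 6/43043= 0.00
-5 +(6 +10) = 11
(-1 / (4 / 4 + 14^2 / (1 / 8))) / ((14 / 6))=-1 / 3661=-0.00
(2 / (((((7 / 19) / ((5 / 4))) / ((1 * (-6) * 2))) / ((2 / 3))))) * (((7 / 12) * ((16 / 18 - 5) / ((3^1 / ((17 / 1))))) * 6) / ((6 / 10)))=7377.16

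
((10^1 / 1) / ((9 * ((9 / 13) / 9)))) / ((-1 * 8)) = -65 / 36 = -1.81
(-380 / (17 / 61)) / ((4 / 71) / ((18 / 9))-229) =1645780 / 276369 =5.96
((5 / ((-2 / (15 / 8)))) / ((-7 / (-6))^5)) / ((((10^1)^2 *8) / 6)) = -2187 / 134456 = -0.02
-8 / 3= -2.67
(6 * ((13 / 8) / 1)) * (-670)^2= 4376775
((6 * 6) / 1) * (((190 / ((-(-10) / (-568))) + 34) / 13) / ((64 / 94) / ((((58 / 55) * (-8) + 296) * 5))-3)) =35986413672 / 3623269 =9932.03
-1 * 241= -241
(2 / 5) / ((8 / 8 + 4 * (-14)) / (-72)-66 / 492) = 5904 / 9295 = 0.64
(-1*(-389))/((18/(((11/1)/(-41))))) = -4279/738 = -5.80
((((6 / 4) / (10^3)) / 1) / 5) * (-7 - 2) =-27 / 10000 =-0.00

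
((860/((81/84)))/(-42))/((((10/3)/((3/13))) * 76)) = -0.02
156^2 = 24336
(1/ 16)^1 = 1/ 16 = 0.06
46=46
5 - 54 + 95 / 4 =-101 / 4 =-25.25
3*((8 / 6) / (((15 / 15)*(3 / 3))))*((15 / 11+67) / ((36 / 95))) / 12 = 17860 / 297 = 60.13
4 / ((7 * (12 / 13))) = 13 / 21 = 0.62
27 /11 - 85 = -908 /11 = -82.55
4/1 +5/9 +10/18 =46/9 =5.11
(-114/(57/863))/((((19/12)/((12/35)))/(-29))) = 7207776/665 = 10838.76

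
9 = 9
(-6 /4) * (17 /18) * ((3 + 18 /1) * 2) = -119 /2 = -59.50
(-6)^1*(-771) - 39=4587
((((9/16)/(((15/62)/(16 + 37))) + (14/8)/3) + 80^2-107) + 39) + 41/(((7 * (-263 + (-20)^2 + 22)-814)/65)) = 17842631/2760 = 6464.72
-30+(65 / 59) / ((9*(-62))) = -987725 / 32922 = -30.00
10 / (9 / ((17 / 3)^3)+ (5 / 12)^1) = 589560 / 27481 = 21.45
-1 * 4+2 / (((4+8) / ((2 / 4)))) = -47 / 12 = -3.92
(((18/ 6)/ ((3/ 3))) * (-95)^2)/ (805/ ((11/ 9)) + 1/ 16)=41.10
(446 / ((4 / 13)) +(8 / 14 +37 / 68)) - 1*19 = 681449 / 476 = 1431.62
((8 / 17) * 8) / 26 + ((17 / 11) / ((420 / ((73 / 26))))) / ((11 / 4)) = 834217 / 5615610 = 0.15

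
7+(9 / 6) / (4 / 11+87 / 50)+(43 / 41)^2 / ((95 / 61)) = 1555615053 / 184767115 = 8.42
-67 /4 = -16.75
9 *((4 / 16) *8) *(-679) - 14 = -12236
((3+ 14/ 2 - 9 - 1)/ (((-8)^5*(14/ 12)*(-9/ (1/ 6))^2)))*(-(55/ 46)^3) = 0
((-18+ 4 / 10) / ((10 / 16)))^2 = 495616 / 625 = 792.99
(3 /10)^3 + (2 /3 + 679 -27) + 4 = 1970081 /3000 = 656.69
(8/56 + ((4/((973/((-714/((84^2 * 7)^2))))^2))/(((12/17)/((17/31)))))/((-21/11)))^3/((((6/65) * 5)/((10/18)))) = 46003048411453376721417378772016650925662096084312003225914096530863264205/13108745579645222250298003943780866816637463991809896149706061898662310576128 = 0.00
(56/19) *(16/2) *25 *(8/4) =22400/19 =1178.95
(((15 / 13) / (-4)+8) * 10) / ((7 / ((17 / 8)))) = 34085 / 1456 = 23.41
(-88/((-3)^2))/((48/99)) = -121/6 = -20.17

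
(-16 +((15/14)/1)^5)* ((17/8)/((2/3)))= -46.50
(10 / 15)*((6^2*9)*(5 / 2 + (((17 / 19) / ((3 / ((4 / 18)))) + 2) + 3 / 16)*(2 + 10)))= 121254 / 19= 6381.79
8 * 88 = 704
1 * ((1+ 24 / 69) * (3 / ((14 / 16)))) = 744 / 161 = 4.62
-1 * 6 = -6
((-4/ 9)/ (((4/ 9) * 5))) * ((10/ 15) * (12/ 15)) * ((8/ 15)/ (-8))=8/ 1125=0.01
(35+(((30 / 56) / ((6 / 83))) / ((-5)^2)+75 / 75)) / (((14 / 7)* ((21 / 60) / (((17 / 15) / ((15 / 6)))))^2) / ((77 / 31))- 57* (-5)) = 129232708 / 1016445675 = 0.13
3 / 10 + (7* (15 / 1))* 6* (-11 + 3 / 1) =-50397 / 10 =-5039.70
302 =302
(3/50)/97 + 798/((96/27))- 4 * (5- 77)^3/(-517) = -53425950717/20059600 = -2663.36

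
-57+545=488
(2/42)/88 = 0.00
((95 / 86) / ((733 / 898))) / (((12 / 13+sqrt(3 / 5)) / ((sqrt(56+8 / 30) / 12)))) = -7208695* sqrt(211) / 40281282+1109030* sqrt(3165) / 20140641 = 0.50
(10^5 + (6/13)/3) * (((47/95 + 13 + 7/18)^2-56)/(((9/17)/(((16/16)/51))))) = 86641987511827/171059850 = 506501.01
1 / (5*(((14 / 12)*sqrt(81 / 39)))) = 2*sqrt(39) / 105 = 0.12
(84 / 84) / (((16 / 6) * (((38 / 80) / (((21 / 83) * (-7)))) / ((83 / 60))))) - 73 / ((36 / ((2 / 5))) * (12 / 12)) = -9389 / 3420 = -2.75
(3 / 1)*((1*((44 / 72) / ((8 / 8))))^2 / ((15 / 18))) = 121 / 90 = 1.34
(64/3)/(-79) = -64/237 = -0.27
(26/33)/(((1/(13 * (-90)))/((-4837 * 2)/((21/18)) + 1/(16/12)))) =7643025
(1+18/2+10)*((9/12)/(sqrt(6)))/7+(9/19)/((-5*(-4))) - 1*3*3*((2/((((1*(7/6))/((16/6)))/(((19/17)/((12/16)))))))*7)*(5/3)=-4620647/6460+5*sqrt(6)/14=-714.40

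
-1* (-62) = 62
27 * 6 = 162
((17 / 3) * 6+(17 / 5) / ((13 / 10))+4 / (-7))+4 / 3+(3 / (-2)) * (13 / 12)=78083 / 2184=35.75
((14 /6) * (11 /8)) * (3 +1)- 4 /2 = 65 /6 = 10.83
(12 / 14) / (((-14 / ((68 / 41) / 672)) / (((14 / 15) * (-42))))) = 17 / 2870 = 0.01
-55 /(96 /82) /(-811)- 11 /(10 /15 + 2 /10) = -6393805 /506064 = -12.63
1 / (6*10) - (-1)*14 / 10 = 17 / 12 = 1.42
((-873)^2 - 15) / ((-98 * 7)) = -381057 / 343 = -1110.95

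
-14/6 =-7/3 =-2.33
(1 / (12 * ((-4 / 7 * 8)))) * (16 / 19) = -7 / 456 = -0.02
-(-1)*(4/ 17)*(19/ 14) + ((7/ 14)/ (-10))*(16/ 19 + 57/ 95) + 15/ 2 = 1751647/ 226100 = 7.75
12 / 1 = 12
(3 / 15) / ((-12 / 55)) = -11 / 12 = -0.92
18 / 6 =3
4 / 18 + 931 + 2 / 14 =58676 / 63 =931.37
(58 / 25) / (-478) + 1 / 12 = 5627 / 71700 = 0.08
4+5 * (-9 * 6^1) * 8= -2156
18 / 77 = 0.23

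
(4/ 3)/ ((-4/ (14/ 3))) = -14/ 9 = -1.56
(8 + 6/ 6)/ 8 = 9/ 8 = 1.12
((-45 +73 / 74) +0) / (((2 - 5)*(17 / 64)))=104224 / 1887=55.23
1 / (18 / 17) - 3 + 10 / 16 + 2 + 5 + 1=473 / 72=6.57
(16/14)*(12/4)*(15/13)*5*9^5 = 1168002.20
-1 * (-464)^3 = 99897344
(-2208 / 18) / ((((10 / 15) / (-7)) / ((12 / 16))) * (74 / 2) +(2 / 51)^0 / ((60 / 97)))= 154560 / 3883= 39.80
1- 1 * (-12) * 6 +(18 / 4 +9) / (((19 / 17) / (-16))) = -2285 / 19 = -120.26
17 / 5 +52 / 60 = 64 / 15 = 4.27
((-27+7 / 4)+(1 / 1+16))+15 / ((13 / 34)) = 1611 / 52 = 30.98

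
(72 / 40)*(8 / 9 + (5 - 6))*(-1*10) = 2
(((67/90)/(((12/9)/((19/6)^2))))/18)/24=24187/1866240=0.01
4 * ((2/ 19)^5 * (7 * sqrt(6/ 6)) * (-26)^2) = 605696/ 2476099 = 0.24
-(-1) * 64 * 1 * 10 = 640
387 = 387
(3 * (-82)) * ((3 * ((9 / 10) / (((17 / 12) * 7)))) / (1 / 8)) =-318816 / 595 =-535.83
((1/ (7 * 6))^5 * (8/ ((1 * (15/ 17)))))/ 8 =17/ 1960368480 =0.00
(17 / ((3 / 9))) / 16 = 51 / 16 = 3.19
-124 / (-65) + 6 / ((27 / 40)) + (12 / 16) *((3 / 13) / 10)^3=853923929 / 79092000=10.80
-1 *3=-3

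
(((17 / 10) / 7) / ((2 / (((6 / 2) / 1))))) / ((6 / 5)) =17 / 56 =0.30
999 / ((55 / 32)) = 581.24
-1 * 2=-2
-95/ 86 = -1.10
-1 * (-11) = 11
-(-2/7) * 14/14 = 2/7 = 0.29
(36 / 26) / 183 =6 / 793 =0.01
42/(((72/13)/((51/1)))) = 1547/4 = 386.75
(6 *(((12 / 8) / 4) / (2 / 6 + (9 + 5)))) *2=0.31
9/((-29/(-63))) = 567/29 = 19.55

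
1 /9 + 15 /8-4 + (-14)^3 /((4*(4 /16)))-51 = -201385 /72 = -2797.01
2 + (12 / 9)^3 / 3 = 226 / 81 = 2.79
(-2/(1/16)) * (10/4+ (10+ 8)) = -656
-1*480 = -480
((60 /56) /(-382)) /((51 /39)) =-195 /90916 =-0.00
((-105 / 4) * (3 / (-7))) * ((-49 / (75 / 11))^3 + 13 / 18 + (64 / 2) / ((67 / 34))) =-20024341621 / 5025000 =-3984.94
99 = 99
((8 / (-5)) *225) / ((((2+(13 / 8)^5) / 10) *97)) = -117964800 / 42372413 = -2.78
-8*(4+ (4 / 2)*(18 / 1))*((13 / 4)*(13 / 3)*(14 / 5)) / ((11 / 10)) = -378560 / 33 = -11471.52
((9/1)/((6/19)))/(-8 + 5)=-19/2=-9.50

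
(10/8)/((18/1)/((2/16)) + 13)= 0.01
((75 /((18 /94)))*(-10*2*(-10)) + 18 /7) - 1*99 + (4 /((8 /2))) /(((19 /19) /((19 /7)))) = 1643032 /21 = 78239.62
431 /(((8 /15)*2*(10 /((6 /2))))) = 3879 /32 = 121.22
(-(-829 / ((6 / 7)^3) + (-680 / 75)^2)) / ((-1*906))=-6664771 / 4892400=-1.36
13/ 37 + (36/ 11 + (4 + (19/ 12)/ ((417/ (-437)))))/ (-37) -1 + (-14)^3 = -5590137275/ 2036628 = -2744.80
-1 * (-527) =527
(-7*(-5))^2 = 1225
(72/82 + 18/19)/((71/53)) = 75366/55309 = 1.36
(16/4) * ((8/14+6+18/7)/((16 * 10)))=8/35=0.23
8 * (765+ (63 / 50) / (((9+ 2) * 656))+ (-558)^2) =112616143263 / 45100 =2497032.00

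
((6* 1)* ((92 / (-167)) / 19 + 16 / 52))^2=4757688576 / 1701480001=2.80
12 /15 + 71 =359 /5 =71.80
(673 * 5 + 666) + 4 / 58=116901 / 29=4031.07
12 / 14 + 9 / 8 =111 / 56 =1.98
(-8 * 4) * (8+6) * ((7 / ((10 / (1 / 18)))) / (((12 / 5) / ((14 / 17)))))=-2744 / 459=-5.98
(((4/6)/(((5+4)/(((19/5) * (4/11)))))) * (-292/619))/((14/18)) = -44384/714945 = -0.06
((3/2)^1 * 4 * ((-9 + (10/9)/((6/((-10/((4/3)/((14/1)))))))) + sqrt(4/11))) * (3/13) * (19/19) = -512/13 + 36 * sqrt(11)/143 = -38.55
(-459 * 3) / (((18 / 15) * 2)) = -573.75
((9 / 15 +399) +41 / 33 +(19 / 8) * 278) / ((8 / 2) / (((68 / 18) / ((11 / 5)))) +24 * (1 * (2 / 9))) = 11905457 / 85976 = 138.47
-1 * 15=-15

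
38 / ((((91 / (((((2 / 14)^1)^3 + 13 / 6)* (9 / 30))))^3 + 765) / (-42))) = -1136546643372 / 1946740484055313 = -0.00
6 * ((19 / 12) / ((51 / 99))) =18.44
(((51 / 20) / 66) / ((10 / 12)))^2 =2601 / 1210000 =0.00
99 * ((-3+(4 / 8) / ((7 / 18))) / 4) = -297 / 7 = -42.43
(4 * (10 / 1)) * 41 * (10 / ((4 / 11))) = 45100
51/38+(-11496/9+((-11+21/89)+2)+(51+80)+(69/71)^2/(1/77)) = -55290457879/51145986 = -1081.03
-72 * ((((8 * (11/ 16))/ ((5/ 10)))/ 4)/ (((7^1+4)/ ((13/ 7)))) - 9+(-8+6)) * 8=42480/ 7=6068.57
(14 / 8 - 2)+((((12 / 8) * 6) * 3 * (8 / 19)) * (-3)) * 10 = -25939 / 76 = -341.30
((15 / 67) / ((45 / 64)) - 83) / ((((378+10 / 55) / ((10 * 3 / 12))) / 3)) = -182809 / 111488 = -1.64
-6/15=-2/5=-0.40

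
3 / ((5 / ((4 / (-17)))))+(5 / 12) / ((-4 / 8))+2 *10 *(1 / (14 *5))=-2459 / 3570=-0.69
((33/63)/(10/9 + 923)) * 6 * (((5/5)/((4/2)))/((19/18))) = 1782/1106161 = 0.00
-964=-964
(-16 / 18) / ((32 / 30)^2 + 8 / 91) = -2275 / 3137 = -0.73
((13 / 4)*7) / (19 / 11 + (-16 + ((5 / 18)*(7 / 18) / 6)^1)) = -486486 / 304823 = -1.60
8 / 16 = 1 / 2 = 0.50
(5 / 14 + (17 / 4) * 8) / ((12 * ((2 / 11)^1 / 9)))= 15873 / 112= 141.72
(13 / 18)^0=1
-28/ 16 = -7/ 4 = -1.75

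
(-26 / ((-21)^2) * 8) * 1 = -208 / 441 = -0.47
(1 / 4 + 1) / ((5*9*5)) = 1 / 180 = 0.01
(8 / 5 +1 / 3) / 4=0.48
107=107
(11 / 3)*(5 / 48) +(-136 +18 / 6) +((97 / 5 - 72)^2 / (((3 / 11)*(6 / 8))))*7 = 37820823 / 400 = 94552.06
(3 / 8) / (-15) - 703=-28121 / 40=-703.02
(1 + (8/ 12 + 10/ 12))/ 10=1/ 4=0.25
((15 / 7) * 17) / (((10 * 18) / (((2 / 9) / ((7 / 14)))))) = 17 / 189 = 0.09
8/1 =8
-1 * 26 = -26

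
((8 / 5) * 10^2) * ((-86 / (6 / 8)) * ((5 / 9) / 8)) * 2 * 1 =-68800 / 27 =-2548.15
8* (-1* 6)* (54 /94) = -1296 /47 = -27.57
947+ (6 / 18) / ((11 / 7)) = 31258 / 33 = 947.21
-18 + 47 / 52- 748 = -39785 / 52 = -765.10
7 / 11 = 0.64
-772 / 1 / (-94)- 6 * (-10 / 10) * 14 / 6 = 22.21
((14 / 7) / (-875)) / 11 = -0.00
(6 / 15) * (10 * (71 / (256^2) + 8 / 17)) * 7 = 3678465 / 278528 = 13.21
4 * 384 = 1536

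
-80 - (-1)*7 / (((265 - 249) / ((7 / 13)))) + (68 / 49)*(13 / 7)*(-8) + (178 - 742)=-47399705 / 71344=-664.38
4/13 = 0.31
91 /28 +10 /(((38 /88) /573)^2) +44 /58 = 737348302905 /41876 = 17607897.19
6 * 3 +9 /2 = 45 /2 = 22.50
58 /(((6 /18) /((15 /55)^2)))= 1566 /121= 12.94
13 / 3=4.33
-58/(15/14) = -812/15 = -54.13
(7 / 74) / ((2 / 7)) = 49 / 148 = 0.33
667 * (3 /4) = 2001 /4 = 500.25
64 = 64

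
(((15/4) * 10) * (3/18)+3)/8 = 37/32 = 1.16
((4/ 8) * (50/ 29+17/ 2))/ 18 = 0.28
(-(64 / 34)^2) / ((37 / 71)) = -72704 / 10693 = -6.80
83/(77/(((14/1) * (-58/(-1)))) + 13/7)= 67396/1585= 42.52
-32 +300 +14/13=3498/13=269.08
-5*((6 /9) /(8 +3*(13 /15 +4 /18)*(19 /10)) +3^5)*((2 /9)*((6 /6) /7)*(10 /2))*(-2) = 51793300 /134253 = 385.79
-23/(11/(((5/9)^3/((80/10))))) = -2875/64152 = -0.04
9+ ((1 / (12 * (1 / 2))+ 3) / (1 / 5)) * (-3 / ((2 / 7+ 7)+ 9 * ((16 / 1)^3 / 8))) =580861 / 64614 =8.99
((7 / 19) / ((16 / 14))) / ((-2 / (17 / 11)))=-833 / 3344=-0.25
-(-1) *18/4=4.50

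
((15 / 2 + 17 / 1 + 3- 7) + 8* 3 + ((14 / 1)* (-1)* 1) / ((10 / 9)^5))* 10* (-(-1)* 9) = 16304913 / 5000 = 3260.98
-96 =-96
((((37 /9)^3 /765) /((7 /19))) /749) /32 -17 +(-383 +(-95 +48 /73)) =-494.34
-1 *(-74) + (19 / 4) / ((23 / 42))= 82.67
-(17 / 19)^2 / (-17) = 17 / 361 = 0.05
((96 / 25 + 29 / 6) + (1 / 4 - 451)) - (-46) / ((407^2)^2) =-3639120903836423 / 8231877360300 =-442.08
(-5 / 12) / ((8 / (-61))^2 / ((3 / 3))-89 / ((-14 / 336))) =-3721 / 19075488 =-0.00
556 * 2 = 1112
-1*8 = -8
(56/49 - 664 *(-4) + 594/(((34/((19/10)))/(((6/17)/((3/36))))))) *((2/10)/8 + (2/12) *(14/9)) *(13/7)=9411787723/6372450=1476.95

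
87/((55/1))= 87/55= 1.58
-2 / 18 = -1 / 9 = -0.11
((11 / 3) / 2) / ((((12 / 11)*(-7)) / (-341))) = 41261 / 504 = 81.87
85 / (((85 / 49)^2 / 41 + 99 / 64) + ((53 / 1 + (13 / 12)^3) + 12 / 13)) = 93983591520 / 62819470879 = 1.50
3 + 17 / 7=38 / 7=5.43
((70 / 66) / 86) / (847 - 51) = 35 / 2259048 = 0.00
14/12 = 7/6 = 1.17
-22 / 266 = -11 / 133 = -0.08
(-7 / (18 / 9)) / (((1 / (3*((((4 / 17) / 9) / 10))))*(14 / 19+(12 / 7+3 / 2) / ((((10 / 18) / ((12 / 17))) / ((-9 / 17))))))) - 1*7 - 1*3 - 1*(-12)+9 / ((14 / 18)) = 78177989 / 5752320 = 13.59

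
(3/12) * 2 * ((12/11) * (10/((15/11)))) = 4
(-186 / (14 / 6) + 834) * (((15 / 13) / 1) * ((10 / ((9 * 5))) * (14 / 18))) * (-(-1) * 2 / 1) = 35200 / 117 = 300.85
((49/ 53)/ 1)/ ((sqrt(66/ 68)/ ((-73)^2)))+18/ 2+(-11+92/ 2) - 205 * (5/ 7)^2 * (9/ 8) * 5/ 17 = 62591/ 6664+261121 * sqrt(1122)/ 1749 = 5010.30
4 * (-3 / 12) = -1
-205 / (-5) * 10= 410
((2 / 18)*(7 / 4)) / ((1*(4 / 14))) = 49 / 72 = 0.68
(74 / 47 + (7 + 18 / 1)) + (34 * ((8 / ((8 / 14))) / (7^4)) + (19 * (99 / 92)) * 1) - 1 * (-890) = 1390018557 / 1483132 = 937.22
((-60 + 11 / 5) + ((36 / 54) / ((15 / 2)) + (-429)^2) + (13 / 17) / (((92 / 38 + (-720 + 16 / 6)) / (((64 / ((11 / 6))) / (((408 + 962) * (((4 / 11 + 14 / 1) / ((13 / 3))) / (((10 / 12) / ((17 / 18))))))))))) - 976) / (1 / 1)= 104967297359513744 / 573568943625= 183007.29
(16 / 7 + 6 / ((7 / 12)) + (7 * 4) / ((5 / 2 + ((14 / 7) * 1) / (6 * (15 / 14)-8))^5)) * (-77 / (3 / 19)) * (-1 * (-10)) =-4750184787920 / 43046721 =-110349.52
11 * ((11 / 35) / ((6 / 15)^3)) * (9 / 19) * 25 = 639.69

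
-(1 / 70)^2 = -1 / 4900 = -0.00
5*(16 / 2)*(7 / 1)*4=1120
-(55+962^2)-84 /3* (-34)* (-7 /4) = -927165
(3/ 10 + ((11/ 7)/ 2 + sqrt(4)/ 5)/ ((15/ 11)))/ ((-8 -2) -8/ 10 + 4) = -307/ 1785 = -0.17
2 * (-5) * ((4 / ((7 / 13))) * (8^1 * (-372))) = 1547520 / 7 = 221074.29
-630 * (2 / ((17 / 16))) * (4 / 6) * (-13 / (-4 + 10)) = 29120 / 17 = 1712.94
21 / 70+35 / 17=401 / 170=2.36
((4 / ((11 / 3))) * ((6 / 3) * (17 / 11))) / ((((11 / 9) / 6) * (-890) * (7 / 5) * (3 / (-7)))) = 3672 / 118459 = 0.03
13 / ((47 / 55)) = 715 / 47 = 15.21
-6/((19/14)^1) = -84/19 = -4.42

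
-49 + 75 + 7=33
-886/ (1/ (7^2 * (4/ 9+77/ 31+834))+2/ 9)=-91235693178/ 22885805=-3986.56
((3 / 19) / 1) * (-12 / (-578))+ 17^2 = 1586917 / 5491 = 289.00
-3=-3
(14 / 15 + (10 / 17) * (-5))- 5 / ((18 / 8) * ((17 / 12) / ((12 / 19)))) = -14528 / 4845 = -3.00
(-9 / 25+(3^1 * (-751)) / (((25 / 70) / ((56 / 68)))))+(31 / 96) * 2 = -105975289 / 20400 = -5194.87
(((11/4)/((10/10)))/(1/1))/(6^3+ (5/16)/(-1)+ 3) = 44/3499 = 0.01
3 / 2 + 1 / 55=167 / 110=1.52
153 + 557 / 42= 6983 / 42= 166.26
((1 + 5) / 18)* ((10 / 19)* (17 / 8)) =85 / 228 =0.37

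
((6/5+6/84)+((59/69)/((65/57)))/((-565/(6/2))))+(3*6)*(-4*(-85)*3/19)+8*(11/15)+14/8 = 1314668257397/1348101300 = 975.20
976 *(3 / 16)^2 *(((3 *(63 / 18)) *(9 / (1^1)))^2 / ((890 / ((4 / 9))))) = 2178981 / 14240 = 153.02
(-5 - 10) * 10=-150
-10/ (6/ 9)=-15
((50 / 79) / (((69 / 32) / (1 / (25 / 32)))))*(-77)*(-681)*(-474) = -214781952 / 23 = -9338345.74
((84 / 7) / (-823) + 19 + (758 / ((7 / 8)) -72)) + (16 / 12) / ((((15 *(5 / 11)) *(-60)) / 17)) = 15811658318 / 19443375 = 813.22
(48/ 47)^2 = 2304/ 2209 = 1.04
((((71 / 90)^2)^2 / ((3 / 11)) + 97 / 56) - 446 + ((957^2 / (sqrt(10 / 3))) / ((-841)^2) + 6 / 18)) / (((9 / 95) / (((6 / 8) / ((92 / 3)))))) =-11584313809447 / 101406816000 + 20691 * sqrt(30) / 618976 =-114.05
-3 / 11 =-0.27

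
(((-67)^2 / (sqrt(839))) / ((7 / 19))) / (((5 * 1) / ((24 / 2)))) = 1023492 * sqrt(839) / 29365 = 1009.57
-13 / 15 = -0.87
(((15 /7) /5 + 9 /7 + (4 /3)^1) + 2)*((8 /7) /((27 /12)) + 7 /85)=335066 /112455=2.98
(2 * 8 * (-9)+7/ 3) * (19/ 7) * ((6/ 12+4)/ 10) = -4845/ 28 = -173.04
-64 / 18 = -32 / 9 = -3.56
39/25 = 1.56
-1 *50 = -50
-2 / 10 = -1 / 5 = -0.20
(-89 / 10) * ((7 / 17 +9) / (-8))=10.47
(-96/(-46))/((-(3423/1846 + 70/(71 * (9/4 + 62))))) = -22772256/20400793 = -1.12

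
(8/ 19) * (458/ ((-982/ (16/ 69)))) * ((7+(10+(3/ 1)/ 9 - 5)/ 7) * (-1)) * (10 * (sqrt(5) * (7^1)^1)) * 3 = 47778560 * sqrt(5)/ 643701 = 165.97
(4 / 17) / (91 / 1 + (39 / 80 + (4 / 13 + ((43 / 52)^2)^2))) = 146232320 / 57340149813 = 0.00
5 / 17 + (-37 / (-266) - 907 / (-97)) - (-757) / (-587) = 2187051061 / 257478158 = 8.49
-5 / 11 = -0.45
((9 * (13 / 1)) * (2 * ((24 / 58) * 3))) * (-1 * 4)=-33696 / 29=-1161.93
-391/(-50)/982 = 391/49100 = 0.01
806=806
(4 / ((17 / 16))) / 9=64 / 153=0.42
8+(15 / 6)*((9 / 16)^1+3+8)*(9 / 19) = 13189 / 608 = 21.69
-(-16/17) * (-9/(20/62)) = -2232/85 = -26.26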